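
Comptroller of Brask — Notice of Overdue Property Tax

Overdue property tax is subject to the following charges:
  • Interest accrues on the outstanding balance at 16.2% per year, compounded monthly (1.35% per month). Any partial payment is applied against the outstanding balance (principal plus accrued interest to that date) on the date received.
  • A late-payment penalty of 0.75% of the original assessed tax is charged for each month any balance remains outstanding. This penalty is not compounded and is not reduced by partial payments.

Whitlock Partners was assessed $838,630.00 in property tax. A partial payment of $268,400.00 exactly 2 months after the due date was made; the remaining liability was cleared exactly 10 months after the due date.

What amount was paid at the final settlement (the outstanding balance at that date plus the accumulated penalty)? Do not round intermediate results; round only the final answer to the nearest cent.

$723,079.20

Balance at month 2: $838,630.0000 × (1 + 0.0135)^2 = $861,425.8503…
After $268,400.00 payment: $861,425.8503… − $268,400.00 = $593,025.8503…
Balance at month 10: $593,025.8503… × (1 + 0.0135)^8 = $660,181.9546…
Penalty: 10 × 0.75% × $838,630.00 = $62,897.25
Final settlement = outstanding balance + penalty = $660,181.9546… + $62,897.25 = $723,079.20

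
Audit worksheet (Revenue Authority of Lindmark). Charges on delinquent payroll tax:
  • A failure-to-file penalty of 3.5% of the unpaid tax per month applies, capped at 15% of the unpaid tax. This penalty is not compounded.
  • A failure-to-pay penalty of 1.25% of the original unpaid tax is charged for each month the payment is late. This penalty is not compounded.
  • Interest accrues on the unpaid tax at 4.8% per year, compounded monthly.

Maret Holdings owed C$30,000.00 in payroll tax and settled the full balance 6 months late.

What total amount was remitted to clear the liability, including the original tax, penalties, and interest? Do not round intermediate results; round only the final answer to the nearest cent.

C$37,477.24

Failure-to-file: 6 × 3.5% × C$30,000.00 = C$6,300.00, capped at 15% × C$30,000.00 = C$4,500.00
Failure-to-pay penalty: 6 × 1.25% × C$30,000.00 = C$2,250.00
Interest (4.8%/yr ÷ 12 = 0.4%/month): C$30,000.00 × ((1 + 0.004)^6 − 1) = C$727.2385…
Total = C$30,000.00 + C$6,750.0000 + C$727.2385… = C$37,477.24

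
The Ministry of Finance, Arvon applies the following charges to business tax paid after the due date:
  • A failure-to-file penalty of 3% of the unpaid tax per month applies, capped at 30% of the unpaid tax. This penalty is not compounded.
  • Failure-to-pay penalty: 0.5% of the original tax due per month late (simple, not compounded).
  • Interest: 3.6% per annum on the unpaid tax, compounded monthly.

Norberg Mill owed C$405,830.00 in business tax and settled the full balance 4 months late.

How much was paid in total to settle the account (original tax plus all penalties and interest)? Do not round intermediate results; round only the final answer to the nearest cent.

Failure-to-file: 4 × 3% × C$405,830.00 = C$48,699.60 (under the 30% cap)
Failure-to-pay penalty = 0.5% × C$405,830.00 × 4 mo = C$8,116.60
Interest (3.6%/yr ÷ 12 = 0.3%/month): C$405,830.00 × ((1 + 0.003)^4 − 1) = C$4,891.9187…
Total = C$405,830.00 + C$56,816.2000 + C$4,891.9187… = C$467,538.12

C$467,538.12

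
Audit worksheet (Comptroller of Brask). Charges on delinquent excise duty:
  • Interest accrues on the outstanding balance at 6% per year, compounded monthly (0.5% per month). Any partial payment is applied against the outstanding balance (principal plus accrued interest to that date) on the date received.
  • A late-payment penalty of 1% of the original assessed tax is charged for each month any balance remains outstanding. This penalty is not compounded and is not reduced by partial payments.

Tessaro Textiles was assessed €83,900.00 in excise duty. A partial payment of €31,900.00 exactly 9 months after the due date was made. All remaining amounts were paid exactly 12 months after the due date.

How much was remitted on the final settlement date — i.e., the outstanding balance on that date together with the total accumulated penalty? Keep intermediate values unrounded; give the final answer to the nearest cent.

Balance at month 9: €83,900.0000 × (1 + 0.005)^9 = €87,751.8976…
After €31,900.00 payment: €87,751.8976… − €31,900.00 = €55,851.8976…
Balance at month 12: €55,851.8976… × (1 + 0.005)^3 = €56,693.8719…
Penalty: 12 × 1% × €83,900.00 = €10,068.00
Final settlement = outstanding balance + penalty = €56,693.8719… + €10,068.00 = €66,761.87

€66,761.87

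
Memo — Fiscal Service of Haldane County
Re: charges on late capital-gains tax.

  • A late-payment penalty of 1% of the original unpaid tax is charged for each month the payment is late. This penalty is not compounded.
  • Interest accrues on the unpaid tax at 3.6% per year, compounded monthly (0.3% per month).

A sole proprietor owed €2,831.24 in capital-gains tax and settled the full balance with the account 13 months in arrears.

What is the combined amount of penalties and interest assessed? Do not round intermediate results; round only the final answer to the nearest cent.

€480.49

Late-payment penalty: 13 × 1% × €2,831.24 = €368.06…
Interest: €2,831.24 × ((1 + 0.003)^13 − 1) = €2,831.24 × 0.0397098… = €112.4279…
Penalties + interest = €368.0612 + €112.4279… = €480.49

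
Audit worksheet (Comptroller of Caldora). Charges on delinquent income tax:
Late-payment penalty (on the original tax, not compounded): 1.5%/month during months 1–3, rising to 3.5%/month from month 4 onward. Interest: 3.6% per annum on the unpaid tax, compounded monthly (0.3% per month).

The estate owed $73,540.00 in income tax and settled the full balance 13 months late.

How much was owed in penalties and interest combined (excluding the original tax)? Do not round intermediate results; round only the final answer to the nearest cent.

$31,968.56

Penalty, months 1–3: 3 × 1.5% × $73,540.00 = $3,309.30
Penalty, months 4–13: 10 × 3.5% × $73,540.00 = $25,739.00
Interest: $73,540.00 × ((1 + 0.003)^13 − 1) = $73,540.00 × 0.0397098… = $2,920.2572…
Penalties + interest = $29,048.3000 + $2,920.2572… = $31,968.56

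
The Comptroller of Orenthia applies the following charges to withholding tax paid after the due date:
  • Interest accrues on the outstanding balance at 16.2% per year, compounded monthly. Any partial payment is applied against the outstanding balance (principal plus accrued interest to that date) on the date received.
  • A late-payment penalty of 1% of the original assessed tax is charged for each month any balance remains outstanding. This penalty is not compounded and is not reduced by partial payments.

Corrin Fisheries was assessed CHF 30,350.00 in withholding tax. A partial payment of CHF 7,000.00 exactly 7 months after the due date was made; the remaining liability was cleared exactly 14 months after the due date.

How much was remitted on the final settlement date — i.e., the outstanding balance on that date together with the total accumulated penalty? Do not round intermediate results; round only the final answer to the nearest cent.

CHF 33,177.81

Monthly rate = 16.2% ÷ 12 = 1.35%
Balance at month 7: CHF 30,350.0000 × (1 + 0.0135)^7 = CHF 33,336.8811…
After CHF 7,000.00 payment: CHF 33,336.8811… − CHF 7,000.00 = CHF 26,336.8811…
Balance at month 14: CHF 26,336.8811… × (1 + 0.0135)^7 = CHF 28,928.8131…
Penalty: 14 × 1% × CHF 30,350.00 = CHF 4,249.00
Final settlement = outstanding balance + penalty = CHF 28,928.8131… + CHF 4,249.00 = CHF 33,177.81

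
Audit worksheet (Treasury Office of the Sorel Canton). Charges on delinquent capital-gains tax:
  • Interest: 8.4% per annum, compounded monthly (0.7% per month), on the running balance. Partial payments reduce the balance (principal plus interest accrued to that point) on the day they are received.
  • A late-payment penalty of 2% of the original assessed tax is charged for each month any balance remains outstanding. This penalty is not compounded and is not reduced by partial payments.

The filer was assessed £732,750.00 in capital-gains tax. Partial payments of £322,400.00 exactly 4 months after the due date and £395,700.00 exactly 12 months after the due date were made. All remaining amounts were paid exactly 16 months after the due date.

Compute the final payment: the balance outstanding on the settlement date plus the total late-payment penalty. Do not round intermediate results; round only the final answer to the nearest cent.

£296,305.14

Balance at month 4: £732,750.0000 × (1 + 0.007)^4 = £753,483.4356…
After £322,400.00 payment: £753,483.4356… − £322,400.00 = £431,083.4356…
Balance at month 12: £431,083.4356… × (1 + 0.007)^8 = £455,823.9076…
After £395,700.00 payment: £455,823.9076… − £395,700.00 = £60,123.9076…
Balance at month 16: £60,123.9076… × (1 + 0.007)^4 = £61,825.1360…
Penalty: 16 × 2% × £732,750.00 = £234,480.00
Final settlement = outstanding balance + penalty = £61,825.1360… + £234,480.00 = £296,305.14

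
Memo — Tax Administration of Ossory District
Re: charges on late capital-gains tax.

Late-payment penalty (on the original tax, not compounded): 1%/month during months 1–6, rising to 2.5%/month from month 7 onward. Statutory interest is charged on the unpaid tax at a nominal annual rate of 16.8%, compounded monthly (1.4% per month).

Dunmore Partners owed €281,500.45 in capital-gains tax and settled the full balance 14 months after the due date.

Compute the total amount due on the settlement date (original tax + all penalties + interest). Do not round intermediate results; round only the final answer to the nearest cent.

Penalty, months 1–6: 6 × 1% × €281,500.45 = €16,890.03…
Penalty, months 7–14: 8 × 2.5% × €281,500.45 = €56,300.09
Interest: €281,500.45 × ((1 + 0.014)^14 − 1) = €281,500.45 × 0.2148744… = €60,487.2319…
Total = €281,500.45 + €73,190.1170 + €60,487.2319… = €415,177.80

€415,177.80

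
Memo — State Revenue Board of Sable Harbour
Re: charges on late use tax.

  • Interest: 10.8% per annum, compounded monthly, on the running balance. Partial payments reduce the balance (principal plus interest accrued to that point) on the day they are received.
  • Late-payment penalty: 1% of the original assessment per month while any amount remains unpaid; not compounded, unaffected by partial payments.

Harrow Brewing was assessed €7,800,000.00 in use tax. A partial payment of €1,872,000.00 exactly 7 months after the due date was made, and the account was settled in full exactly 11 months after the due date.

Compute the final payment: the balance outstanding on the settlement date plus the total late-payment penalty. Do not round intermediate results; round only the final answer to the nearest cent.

€7,525,597.06

Monthly rate = 10.8% ÷ 12 = 0.9%
Balance at month 7: €7,800,000.0000 × (1 + 0.009)^7 = €8,304,868.6179…
After €1,872,000.00 payment: €8,304,868.6179… − €1,872,000.00 = €6,432,868.6179…
Balance at month 11: €6,432,868.6179… × (1 + 0.009)^4 = €6,667,597.0627…
Penalty: 11 × 1% × €7,800,000.00 = €858,000.00
Final settlement = outstanding balance + penalty = €6,667,597.0627… + €858,000.00 = €7,525,597.06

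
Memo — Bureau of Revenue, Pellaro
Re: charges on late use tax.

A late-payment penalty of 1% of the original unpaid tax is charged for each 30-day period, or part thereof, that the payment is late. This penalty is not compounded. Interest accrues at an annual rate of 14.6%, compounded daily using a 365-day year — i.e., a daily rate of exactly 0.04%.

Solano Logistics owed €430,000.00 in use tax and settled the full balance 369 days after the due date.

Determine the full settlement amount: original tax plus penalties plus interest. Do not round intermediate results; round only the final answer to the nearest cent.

Penalty periods: ⌈369/30⌉ = 13; penalty = 13 × 1% × €430,000.00 = €55,900.00
Interest: €430,000.00 × ((1 + 0.0004)^369 − 1) = €430,000.00 × 0.15901498… = €68,376.4407…
Total = €430,000.00 + €55,900.0000 + €68,376.4407… = €554,276.44

€554,276.44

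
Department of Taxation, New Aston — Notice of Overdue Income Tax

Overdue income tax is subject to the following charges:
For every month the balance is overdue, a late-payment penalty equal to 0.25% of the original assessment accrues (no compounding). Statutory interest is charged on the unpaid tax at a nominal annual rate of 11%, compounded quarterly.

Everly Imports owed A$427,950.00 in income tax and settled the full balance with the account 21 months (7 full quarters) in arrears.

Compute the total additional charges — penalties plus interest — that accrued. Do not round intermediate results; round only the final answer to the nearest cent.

Late-payment penalty: 21 × 0.25% × A$427,950.00 = A$22,467.38…
Interest (11%/yr ÷ 4 = 2.75%/quarter): A$427,950.00 × ((1 + 0.0275)^7 − 1) = A$89,496.9656…
Penalties + interest = A$22,467.3750 + A$89,496.9656… = A$111,964.34

A$111,964.34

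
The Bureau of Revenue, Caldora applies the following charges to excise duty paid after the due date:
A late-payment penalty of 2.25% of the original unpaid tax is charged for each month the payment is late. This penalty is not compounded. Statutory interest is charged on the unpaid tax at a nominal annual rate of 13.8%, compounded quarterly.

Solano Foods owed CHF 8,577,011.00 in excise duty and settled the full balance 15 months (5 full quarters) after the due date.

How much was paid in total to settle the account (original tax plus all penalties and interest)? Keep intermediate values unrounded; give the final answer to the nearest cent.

Late-payment penalty: 15 × 2.25% × CHF 8,577,011.00 = CHF 2,894,741.21…
Interest (13.8%/yr ÷ 4 = 3.45%/quarter): CHF 8,577,011.00 × ((1 + 0.0345)^5 − 1) = CHF 1,585,205.4768…
Total = CHF 8,577,011.00 + CHF 2,894,741.2125 + CHF 1,585,205.4768… = CHF 13,056,957.69

CHF 13,056,957.69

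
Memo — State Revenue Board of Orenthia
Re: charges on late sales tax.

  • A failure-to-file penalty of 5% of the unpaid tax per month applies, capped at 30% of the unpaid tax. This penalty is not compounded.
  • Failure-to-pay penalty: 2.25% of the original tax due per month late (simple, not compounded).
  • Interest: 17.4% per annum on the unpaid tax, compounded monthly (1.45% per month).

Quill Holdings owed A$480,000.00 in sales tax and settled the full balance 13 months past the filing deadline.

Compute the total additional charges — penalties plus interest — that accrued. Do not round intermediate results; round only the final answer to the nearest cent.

A$383,185.85

Failure-to-file: 13 × 5% × A$480,000.00 = A$312,000.00, capped at 30% × A$480,000.00 = A$144,000.00
Failure-to-pay penalty: 13 × 2.25% × A$480,000.00 = A$140,400.00
Interest: A$480,000.00 × ((1 + 0.0145)^13 − 1) = A$480,000.00 × 0.2058039… = A$98,785.8502…
Penalties + interest = A$284,400.0000 + A$98,785.8502… = A$383,185.85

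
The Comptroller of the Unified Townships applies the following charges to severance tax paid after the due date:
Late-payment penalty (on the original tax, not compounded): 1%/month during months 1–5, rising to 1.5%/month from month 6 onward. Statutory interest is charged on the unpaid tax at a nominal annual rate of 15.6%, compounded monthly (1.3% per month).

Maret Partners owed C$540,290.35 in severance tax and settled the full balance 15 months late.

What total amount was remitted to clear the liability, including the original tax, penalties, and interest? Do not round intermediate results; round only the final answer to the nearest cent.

C$763,854.26

Penalty, months 1–5: 5 × 1% × C$540,290.35 = C$27,014.52…
Penalty, months 6–15: 10 × 1.5% × C$540,290.35 = C$81,043.55…
Interest: C$540,290.35 × ((1 + 0.013)^15 − 1) = C$540,290.35 × 0.2137848… = C$115,505.8430…
Total = C$540,290.35 + C$108,058.0700 + C$115,505.8430… = C$763,854.26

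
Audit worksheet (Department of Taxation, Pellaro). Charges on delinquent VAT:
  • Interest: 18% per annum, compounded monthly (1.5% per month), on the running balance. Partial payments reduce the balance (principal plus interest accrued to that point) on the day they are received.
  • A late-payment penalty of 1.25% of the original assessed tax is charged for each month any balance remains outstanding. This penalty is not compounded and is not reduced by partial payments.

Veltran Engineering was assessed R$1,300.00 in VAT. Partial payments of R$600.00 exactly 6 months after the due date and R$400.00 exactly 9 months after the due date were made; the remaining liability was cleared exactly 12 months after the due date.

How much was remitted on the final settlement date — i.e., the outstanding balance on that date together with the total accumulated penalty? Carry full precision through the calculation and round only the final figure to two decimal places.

R$674.97

Balance at month 6: R$1,300.0000 × (1 + 0.015)^6 = R$1,421.4762…
After R$600.00 payment: R$1,421.4762… − R$600.00 = R$821.4762…
Balance at month 9: R$821.4762… × (1 + 0.015)^3 = R$858.9999…
After R$400.00 payment: R$858.9999… − R$400.00 = R$458.9999…
Balance at month 12: R$458.9999… × (1 + 0.015)^3 = R$479.9663…
Penalty: 12 × 1.25% × R$1,300.00 = R$195.00
Final settlement = outstanding balance + penalty = R$479.9663… + R$195.00 = R$674.97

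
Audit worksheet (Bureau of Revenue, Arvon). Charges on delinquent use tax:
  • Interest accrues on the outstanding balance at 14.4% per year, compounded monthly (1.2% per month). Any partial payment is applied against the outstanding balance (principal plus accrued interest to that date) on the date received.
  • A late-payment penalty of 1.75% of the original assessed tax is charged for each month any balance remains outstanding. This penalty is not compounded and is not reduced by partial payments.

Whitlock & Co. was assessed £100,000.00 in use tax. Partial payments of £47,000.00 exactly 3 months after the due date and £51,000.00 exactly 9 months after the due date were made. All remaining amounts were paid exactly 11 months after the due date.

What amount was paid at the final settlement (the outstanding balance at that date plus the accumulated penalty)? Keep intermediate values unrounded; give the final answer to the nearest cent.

Balance at month 3: £100,000.0000 × (1 + 0.012)^3 = £103,643.3728
After £47,000.00 payment: £103,643.3728 − £47,000.00 = £56,643.3728
Balance at month 9: £56,643.3728 × (1 + 0.012)^6 = £60,846.0206…
After £51,000.00 payment: £60,846.0206… − £51,000.00 = £9,846.0206…
Balance at month 11: £9,846.0206… × (1 + 0.012)^2 = £10,083.7429…
Penalty: 11 × 1.75% × £100,000.00 = £19,250.00
Final settlement = outstanding balance + penalty = £10,083.7429… + £19,250.00 = £29,333.74

£29,333.74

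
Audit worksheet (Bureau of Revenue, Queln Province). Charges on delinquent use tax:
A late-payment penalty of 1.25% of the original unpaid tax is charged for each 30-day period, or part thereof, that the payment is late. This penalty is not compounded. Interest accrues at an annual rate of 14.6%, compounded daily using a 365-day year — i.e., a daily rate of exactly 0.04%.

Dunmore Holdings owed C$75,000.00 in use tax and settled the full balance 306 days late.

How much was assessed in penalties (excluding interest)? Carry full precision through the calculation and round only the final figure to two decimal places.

Penalty periods: ⌈306/30⌉ = 11; penalty = 11 × 1.25% × C$75,000.00 = C$10,312.50

C$10,312.50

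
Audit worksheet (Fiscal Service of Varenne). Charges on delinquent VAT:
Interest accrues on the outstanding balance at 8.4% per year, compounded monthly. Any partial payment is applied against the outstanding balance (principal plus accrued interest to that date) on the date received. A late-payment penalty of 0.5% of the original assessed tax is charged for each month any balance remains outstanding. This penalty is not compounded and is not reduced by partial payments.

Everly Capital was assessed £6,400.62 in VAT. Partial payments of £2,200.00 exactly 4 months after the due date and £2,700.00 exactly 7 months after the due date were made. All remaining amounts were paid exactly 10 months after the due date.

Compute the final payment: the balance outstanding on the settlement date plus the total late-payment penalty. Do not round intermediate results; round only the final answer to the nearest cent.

£2,131.94

Monthly rate = 8.4% ÷ 12 = 0.7%
Balance at month 4: £6,400.6200 × (1 + 0.007)^4 = £6,581.7279…
After £2,200.00 payment: £6,581.7279… − £2,200.00 = £4,381.7279…
Balance at month 7: £4,381.7279… × (1 + 0.007)^3 = £4,474.3898…
After £2,700.00 payment: £4,474.3898… − £2,700.00 = £1,774.3898…
Balance at month 10: £1,774.3898… × (1 + 0.007)^3 = £1,811.9135…
Penalty: 10 × 0.5% × £6,400.62 = £320.03…
Final settlement = outstanding balance + penalty = £1,811.9135… + £320.03… = £2,131.94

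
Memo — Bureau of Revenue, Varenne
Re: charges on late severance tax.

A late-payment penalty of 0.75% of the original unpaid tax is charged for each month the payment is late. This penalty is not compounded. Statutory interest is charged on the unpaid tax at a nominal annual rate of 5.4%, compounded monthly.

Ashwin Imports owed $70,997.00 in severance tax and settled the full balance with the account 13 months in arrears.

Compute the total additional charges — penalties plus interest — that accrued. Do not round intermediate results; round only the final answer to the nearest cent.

$11,189.54

Late-payment penalty: 13 × 0.75% × $70,997.00 = $6,922.21…
Interest (5.4%/yr ÷ 12 = 0.45%/month): $70,997.00 × ((1 + 0.0045)^13 − 1) = $4,267.3356…
Penalties + interest = $6,922.2075 + $4,267.3356… = $11,189.54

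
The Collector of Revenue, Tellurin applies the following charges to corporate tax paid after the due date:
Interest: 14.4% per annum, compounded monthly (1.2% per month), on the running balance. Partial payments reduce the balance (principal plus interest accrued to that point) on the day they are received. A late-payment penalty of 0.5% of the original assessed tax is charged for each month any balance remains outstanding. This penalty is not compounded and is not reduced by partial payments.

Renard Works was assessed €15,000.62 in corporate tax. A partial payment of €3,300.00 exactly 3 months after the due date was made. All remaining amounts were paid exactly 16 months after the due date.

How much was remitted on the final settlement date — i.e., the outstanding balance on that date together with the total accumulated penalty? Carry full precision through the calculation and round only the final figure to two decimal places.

€15,501.55

Balance at month 3: €15,000.6200 × (1 + 0.012)^3 = €15,547.1485…
After €3,300.00 payment: €15,547.1485… − €3,300.00 = €12,247.1485…
Balance at month 16: €12,247.1485… × (1 + 0.012)^13 = €14,301.5019…
Penalty: 16 × 0.5% × €15,000.62 = €1,200.05…
Final settlement = outstanding balance + penalty = €14,301.5019… + €1,200.05… = €15,501.55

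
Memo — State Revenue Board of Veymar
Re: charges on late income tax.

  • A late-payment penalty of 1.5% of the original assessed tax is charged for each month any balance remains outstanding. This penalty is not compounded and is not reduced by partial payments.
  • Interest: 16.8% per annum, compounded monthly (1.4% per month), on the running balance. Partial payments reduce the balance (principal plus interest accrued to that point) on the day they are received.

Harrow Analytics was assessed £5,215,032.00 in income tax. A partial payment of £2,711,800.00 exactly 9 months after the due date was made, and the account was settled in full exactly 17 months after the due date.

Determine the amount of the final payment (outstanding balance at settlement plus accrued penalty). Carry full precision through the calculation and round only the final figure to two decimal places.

Balance at month 9: £5,215,032.0000 × (1 + 0.014)^9 = £5,910,150.9415…
After £2,711,800.00 payment: £5,910,150.9415… − £2,711,800.00 = £3,198,350.9415…
Balance at month 17: £3,198,350.9415… × (1 + 0.014)^8 = £3,574,618.9660…
Penalty: 17 × 1.5% × £5,215,032.00 = £1,329,833.16
Final settlement = outstanding balance + penalty = £3,574,618.9660… + £1,329,833.16 = £4,904,452.13

£4,904,452.13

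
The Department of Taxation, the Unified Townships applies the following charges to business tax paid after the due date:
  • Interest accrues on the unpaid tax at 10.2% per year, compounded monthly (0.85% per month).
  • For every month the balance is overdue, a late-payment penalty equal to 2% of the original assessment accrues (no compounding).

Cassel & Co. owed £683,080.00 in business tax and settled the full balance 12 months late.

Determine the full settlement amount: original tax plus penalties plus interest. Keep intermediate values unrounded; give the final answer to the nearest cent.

Late-payment penalty: 12 × 2% × £683,080.00 = £163,939.20
Interest: £683,080.00 × ((1 + 0.0085)^12 − 1) = £683,080.00 × 0.1069062… = £73,025.5055…
Total = £683,080.00 + £163,939.2000 + £73,025.5055… = £920,044.71

£920,044.71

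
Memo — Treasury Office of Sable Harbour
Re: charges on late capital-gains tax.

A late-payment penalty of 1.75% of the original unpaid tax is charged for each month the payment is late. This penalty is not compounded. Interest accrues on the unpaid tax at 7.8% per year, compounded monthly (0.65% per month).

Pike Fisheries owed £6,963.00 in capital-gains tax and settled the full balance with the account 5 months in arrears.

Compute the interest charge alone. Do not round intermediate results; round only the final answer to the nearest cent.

Interest: £6,963.00 × ((1 + 0.0065)^5 − 1) = £6,963.00 × 0.0329253… = £229.2586…

£229.26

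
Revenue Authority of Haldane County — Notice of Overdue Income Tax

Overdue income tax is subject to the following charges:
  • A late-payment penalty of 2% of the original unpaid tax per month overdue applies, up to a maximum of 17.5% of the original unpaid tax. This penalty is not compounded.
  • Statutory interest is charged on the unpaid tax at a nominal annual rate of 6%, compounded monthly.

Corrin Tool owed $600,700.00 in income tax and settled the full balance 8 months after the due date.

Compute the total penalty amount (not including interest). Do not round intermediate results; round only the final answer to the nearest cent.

Penalty: 8 × 2% × $600,700.00 = $96,112.00 (below the 17.5% cap of $105,122.50)

$96,112.00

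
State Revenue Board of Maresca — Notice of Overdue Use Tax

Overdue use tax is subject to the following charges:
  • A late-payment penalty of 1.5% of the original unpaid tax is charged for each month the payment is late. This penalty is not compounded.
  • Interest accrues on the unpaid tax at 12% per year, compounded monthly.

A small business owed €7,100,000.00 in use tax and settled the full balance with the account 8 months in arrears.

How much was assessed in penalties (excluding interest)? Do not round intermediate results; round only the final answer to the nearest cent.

Late-payment penalty: 8 × 1.5% × €7,100,000.00 = €852,000.00

€852,000.00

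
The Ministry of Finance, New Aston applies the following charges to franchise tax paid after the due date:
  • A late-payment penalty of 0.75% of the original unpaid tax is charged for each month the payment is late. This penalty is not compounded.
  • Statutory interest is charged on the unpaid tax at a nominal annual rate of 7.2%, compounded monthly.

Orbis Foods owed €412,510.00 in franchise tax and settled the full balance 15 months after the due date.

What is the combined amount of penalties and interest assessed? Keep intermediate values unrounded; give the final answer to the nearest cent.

Late-payment penalty = 0.75% × €412,510.00 × 15 mo = €46,407.38…
Interest (7.2%/yr ÷ 12 = 0.6%/month): €412,510.00 × ((1 + 0.006)^15 − 1) = €38,726.4688…
Penalties + interest = €46,407.3750 + €38,726.4688… = €85,133.84

€85,133.84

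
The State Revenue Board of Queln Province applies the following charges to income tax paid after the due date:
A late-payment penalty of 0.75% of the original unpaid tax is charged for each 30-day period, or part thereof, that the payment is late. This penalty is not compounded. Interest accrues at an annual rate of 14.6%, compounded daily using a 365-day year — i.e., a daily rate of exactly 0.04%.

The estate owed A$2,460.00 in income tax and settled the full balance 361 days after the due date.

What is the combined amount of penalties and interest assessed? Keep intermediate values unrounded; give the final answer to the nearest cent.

Penalty periods: ⌈361/30⌉ = 13; penalty = 13 × 0.75% × A$2,460.00 = A$239.85
Interest: A$2,460.00 × ((1 + 0.0004)^361 − 1) = A$2,460.00 × 0.15531280… = A$382.0695…
Penalties + interest = A$239.8500 + A$382.0695… = A$621.92

A$621.92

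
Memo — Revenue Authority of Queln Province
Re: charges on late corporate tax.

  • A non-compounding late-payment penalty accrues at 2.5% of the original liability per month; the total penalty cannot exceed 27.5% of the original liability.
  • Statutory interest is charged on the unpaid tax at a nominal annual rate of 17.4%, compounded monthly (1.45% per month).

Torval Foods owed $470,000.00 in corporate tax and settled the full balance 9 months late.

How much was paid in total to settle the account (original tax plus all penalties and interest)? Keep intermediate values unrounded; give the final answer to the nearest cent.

$640,765.45

Penalty: 9 × 2.5% × $470,000.00 = $105,750.00 (below the 27.5% cap of $129,250.00)
Interest: $470,000.00 × ((1 + 0.0145)^9 − 1) = $470,000.00 × 0.1383307… = $65,015.4459…
Total = $470,000.00 + $105,750.0000 + $65,015.4459… = $640,765.45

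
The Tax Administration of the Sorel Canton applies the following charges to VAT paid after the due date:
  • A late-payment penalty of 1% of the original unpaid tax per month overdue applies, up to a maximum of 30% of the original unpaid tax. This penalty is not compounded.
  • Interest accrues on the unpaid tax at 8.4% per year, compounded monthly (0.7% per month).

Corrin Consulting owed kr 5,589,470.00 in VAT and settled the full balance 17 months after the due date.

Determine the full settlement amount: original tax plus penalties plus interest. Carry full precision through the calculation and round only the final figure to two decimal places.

Penalty: 17 × 1% × kr 5,589,470.00 = kr 950,209.90 (below the 30% cap of kr 1,676,841.00)
Interest: kr 5,589,470.00 × ((1 + 0.007)^17 − 1) = kr 5,589,470.00 × 0.1259031… = kr 703,731.3760…
Total = kr 5,589,470.00 + kr 950,209.9000 + kr 703,731.3760… = kr 7,243,411.28

kr 7,243,411.28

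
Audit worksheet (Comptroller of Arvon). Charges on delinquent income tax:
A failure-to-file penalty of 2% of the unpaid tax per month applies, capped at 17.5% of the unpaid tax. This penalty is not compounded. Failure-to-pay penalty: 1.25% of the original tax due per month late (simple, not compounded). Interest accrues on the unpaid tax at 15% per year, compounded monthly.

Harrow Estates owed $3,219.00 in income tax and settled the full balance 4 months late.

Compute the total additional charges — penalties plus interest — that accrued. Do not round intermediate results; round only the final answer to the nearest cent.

Failure-to-file: 4 × 2% × $3,219.00 = $257.52 (under the 17.5% cap)
Failure-to-pay penalty = 1.25% × $3,219.00 × 4 mo = $160.95
Interest (15%/yr ÷ 12 = 1.25%/month): $3,219.00 × ((1 + 0.0125)^4 − 1) = $163.9930…
Penalties + interest = $418.4700 + $163.9930… = $582.46

$582.46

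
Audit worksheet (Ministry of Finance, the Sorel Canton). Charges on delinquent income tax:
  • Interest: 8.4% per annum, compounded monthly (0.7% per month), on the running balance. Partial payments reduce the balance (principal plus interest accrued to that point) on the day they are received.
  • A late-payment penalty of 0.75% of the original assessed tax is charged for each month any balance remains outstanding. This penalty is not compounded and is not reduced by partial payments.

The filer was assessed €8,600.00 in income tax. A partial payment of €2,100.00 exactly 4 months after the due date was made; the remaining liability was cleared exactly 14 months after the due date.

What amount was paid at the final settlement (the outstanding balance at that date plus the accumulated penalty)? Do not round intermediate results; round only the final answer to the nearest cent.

€8,133.52

Balance at month 4: €8,600.0000 × (1 + 0.007)^4 = €8,843.3402…
After €2,100.00 payment: €8,843.3402… − €2,100.00 = €6,743.3402…
Balance at month 14: €6,743.3402… × (1 + 0.007)^10 = €7,230.5241…
Penalty: 14 × 0.75% × €8,600.00 = €903.00
Final settlement = outstanding balance + penalty = €7,230.5241… + €903.00 = €8,133.52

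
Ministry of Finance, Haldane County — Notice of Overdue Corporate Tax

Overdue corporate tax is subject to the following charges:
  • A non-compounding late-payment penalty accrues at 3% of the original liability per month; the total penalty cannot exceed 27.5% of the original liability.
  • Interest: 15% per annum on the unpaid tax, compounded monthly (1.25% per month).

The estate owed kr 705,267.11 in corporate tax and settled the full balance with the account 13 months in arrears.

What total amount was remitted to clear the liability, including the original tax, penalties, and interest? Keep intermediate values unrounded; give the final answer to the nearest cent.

kr 1,022,823.46

Penalty (uncapped): 13 × 3% × kr 705,267.11 = kr 275,054.17…; cap = 27.5% × kr 705,267.11 = kr 193,948.46… → penalty = kr 193,948.46…
Interest: kr 705,267.11 × ((1 + 0.0125)^13 − 1) = kr 705,267.11 × 0.1752639… = kr 123,607.8989…
Total = kr 705,267.11 + kr 193,948.4553… + kr 123,607.8989… = kr 1,022,823.46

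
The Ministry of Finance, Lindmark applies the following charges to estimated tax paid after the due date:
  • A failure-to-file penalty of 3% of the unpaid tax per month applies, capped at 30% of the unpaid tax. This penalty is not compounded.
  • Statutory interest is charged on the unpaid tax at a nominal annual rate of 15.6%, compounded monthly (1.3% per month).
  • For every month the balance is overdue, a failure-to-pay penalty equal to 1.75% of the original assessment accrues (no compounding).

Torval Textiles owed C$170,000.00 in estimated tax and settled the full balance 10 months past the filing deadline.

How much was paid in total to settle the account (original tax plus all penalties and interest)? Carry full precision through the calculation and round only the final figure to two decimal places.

C$274,188.70

Failure-to-file: 10 × 3% × C$170,000.00 = C$51,000.00, capped at 30% × C$170,000.00 = C$51,000.00
Failure-to-pay penalty = 1.75% × C$170,000.00 × 10 mo = C$29,750.00
Interest: C$170,000.00 × ((1 + 0.013)^10 − 1) = C$170,000.00 × 0.1378747… = C$23,438.7045…
Total = C$170,000.00 + C$80,750.0000 + C$23,438.7045… = C$274,188.70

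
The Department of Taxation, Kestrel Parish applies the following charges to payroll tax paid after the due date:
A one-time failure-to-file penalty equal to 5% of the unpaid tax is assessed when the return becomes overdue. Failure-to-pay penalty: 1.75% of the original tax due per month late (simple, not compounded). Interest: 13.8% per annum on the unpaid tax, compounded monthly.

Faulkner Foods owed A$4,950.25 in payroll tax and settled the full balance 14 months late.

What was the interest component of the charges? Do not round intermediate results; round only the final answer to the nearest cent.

A$859.39

Interest (13.8%/yr ÷ 12 = 1.15%/month): A$4,950.25 × ((1 + 0.0115)^14 − 1) = A$859.3944…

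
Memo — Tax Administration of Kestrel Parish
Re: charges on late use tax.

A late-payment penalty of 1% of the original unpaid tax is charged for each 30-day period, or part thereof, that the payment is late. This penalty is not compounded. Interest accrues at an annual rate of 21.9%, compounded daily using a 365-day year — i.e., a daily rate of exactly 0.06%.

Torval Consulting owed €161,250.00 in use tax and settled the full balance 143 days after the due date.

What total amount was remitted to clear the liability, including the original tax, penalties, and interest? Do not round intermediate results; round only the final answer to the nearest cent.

Penalty periods: ⌈143/30⌉ = 5; penalty = 5 × 1% × €161,250.00 = €8,062.50
Interest: €161,250.00 × ((1 + 0.0006)^143 − 1) = €161,250.00 × 0.08956035… = €14,441.6071…
Total = €161,250.00 + €8,062.5000 + €14,441.6071… = €183,754.11

€183,754.11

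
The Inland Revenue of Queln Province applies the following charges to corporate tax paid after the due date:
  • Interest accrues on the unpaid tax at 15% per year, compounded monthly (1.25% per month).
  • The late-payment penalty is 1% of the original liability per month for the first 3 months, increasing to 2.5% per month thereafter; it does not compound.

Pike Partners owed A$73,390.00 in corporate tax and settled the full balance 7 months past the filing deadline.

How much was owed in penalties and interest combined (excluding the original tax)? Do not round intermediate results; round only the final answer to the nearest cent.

A$16,208.22

Penalty, months 1–3: 3 × 1% × A$73,390.00 = A$2,201.70
Penalty, months 4–7: 4 × 2.5% × A$73,390.00 = A$7,339.00
Interest: A$73,390.00 × ((1 + 0.0125)^7 − 1) = A$73,390.00 × 0.0908505… = A$6,667.5160…
Penalties + interest = A$9,540.7000 + A$6,667.5160… = A$16,208.22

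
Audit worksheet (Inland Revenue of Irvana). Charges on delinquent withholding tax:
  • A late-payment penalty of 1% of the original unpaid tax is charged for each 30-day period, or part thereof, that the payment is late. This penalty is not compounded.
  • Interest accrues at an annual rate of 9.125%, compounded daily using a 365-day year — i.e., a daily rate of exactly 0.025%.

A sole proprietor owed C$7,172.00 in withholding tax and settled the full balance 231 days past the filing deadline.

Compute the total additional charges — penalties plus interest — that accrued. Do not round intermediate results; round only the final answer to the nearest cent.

C$1,000.08

Penalty periods: ⌈231/30⌉ = 8; penalty = 8 × 1% × C$7,172.00 = C$573.76
Interest: C$7,172.00 × ((1 + 0.00025)^231 − 1) = C$7,172.00 × 0.05944245… = C$426.3213…
Penalties + interest = C$573.7600 + C$426.3213… = C$1,000.08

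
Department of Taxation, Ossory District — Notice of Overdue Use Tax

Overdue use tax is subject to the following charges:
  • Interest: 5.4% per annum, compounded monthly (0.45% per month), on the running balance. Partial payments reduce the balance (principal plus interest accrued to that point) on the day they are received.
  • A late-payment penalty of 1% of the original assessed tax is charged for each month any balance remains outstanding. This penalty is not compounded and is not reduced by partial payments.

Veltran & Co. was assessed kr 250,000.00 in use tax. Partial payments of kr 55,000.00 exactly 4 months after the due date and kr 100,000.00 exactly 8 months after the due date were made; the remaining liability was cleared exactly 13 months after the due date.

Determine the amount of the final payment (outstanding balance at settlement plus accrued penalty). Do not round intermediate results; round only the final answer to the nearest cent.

kr 137,988.10

Balance at month 4: kr 250,000.0000 × (1 + 0.0045)^4 = kr 254,530.4662…
After kr 55,000.00 payment: kr 254,530.4662… − kr 55,000.00 = kr 199,530.4662…
Balance at month 8: kr 199,530.4662… × (1 + 0.0045)^4 = kr 203,146.3304…
After kr 100,000.00 payment: kr 203,146.3304… − kr 100,000.00 = kr 103,146.3304…
Balance at month 13: kr 103,146.3304… × (1 + 0.0045)^5 = kr 105,488.1042…
Penalty: 13 × 1% × kr 250,000.00 = kr 32,500.00
Final settlement = outstanding balance + penalty = kr 105,488.1042… + kr 32,500.00 = kr 137,988.10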